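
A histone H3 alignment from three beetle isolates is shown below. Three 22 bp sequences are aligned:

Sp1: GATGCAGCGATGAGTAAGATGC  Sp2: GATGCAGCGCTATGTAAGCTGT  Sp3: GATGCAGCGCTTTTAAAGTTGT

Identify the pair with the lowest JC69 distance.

Sp1–Sp2: 5/22 differ, p = 0.227, d = 0.271.
Sp1–Sp3: 7/22 differ, p = 0.318, d = 0.414.
Sp2–Sp3: 4/22 differ, p = 0.182, d = 0.208.
The smallest distance is between Sp2 and Sp3.

Sp2 and Sp3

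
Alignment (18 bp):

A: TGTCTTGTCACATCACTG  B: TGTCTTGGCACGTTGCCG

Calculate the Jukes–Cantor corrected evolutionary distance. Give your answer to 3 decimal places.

The sequences differ at 5 of 18 sites (8, 12, 14, 15, 17), so p = 5/18 ≈ 0.277778.
d = −(3/4) ln(1 − 4p/3) = −0.75 ln(1 − 0.370371) = −0.75 ln(0.629629)
  = −0.75 × (-0.462625) = 0.346969 substitutions/site.

0.347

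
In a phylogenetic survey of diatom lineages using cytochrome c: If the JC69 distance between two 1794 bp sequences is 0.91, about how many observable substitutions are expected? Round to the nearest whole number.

Invert JC69: p = (3/4)(1 − e^(−4d/3)) = 0.75 × (1 − e^(-1.213333)) = 0.75 × (1 − 0.297205) = 0.527096.
Expected differing sites = pL ≈ 0.527096 × 1794 = 945.610224 ≈ 946.

946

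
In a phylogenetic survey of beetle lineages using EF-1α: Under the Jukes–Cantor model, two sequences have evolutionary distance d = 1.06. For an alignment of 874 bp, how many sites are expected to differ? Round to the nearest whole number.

496

Invert JC69: p = (3/4)(1 − e^(−4d/3)) = 0.75 × (1 − e^(-1.413333)) = 0.75 × (1 − 0.243331) = 0.567502.
Expected differing sites = pL ≈ 0.567502 × 874 = 495.996748 ≈ 496.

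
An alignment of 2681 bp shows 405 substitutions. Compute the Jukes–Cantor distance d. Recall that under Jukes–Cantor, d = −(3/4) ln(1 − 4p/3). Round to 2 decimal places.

p = 405/2681 ≈ 0.151063.
d = −(3/4) ln(1 − 4p/3) = −0.75 ln(1 − 0.201417) = −0.75 ln(0.798583)
  = −0.75 × (-0.224916) = 0.168687 substitutions/site.

0.17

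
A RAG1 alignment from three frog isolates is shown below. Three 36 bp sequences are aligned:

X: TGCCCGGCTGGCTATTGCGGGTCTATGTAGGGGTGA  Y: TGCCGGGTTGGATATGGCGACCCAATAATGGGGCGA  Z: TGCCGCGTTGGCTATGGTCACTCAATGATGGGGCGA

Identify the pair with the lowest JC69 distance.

X–Y: 12/36 differ, p = 0.333, d = 0.441.
X–Z: 12/36 differ, p = 0.333, d = 0.441.
Y–Z: 6/36 differ, p = 0.167, d = 0.188.
The smallest distance is between Y and Z.

Y and Z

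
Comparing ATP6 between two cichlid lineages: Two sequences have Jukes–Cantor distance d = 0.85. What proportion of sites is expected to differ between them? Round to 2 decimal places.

p = (3/4)(1 − e^(−4d/3)) = 0.75 × (1 − e^(-1.133333)) = 0.75 × (1 − 0.321958) = 0.508532.

0.51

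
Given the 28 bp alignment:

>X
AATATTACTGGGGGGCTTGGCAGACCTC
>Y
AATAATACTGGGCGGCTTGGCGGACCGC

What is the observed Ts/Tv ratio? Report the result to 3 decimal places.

Transitions are A↔G and C↔T; transversions are all other mismatches.
Transitions: 1. Transversions: 3.
R = 1/3 = 0.333333… ≈ 0.333 (to 3 d.p.).

0.333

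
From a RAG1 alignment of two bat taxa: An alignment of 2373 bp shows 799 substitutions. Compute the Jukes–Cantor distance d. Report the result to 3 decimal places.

0.447

p = 799/2373 ≈ 0.336705.
d = −(3/4) ln(1 − 4p/3) = −0.75 ln(1 − 0.44894) = −0.75 ln(0.55106)
  = −0.75 × (-0.595912) = 0.446934 substitutions/site.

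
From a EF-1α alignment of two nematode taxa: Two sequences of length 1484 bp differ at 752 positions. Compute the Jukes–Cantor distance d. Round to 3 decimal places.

p = 752/1484 ≈ 0.506739.
d = −(3/4) ln(1 − 4p/3) = −0.75 ln(1 − 0.675652) = −0.75 ln(0.324348)
  = −0.75 × (-1.125938) = 0.844454 substitutions/site.

0.844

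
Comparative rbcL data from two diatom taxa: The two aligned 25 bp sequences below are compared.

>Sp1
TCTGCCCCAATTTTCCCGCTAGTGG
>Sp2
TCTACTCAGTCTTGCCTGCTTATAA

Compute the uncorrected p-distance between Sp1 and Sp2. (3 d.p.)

The sequences differ at 12 of 25 positions.
p = 12/25 = 0.480.

0.480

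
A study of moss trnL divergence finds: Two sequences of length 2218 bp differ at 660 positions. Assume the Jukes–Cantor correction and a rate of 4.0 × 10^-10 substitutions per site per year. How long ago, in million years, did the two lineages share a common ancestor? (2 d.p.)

473.84

p = 660/2218 ≈ 0.297565.
d = −(3/4) ln(1 − 4p/3) = −0.75 ln(1 − 0.396753) = −0.75 ln(0.603247)
  = −0.75 × (-0.505429) = 0.379072 substitutions/site.
Under a molecular clock d = 2μt, so t = d/(2μ) = 0.379072 / (2 × 4.0 × 10^-10) = 473.84 million years.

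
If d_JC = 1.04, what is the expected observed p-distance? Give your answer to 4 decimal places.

p = (3/4)(1 − e^(−4d/3)) = 0.75 × (1 − e^(-1.386667)) = 0.75 × (1 − 0.249907) = 0.562570.

0.5626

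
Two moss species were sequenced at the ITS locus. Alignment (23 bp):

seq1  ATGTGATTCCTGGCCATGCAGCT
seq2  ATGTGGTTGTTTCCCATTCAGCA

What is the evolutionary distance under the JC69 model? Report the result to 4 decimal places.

The sequences differ at 7 of 23 sites (6, 9, 10, 12, 13, 18, 23), so p = 7/23 ≈ 0.304348.
d = −(3/4) ln(1 − 4p/3) = −0.75 ln(1 − 0.405797) = −0.75 ln(0.594203)
  = −0.75 × (-0.520534) = 0.390401 substitutions/site.

0.3904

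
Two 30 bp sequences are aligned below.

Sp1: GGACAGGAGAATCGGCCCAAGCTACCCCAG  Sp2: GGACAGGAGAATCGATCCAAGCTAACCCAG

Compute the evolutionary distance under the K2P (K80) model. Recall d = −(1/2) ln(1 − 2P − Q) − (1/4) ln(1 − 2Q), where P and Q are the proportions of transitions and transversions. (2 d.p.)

Of 30 sites, 2 differences are transitions and 1 are transversions, so P = 2/30 ≈ 0.066667 and Q = 1/30 ≈ 0.033333.
Under the Kimura two-parameter model, d = −½ ln(1 − 2P − Q) − ¼ ln(1 − 2Q).
1 − 2P − Q = 0.833333, giving −½ ln(0.833333) = 0.091161.
1 − 2Q = 0.933334, giving −¼ ln(0.933334) = 0.017248.
d = 0.091161 + 0.017248 = 0.108409.

0.11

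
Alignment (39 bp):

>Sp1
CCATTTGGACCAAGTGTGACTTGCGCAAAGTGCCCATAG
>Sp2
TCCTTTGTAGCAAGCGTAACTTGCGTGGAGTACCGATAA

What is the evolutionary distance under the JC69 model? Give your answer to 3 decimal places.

0.396

The sequences differ at 12 of 39 sites, so p = 12/39 ≈ 0.307692.
d = −(3/4) ln(1 − 4p/3) = −0.75 ln(1 − 0.410256) = −0.75 ln(0.589744)
  = −0.75 × (-0.528067) = 0.396050 substitutions/site.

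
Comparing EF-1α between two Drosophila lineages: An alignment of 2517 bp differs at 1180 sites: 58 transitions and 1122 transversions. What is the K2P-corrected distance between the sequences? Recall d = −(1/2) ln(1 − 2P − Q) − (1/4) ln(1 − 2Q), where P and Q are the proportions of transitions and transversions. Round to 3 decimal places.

0.894

P = 58/2517 ≈ 0.023043 and Q = 1122/2517 ≈ 0.445769.
Under the Kimura two-parameter model, d = −½ ln(1 − 2P − Q) − ¼ ln(1 − 2Q).
1 − 2P − Q = 0.508145, giving −½ ln(0.508145) = 0.338494.
1 − 2Q = 0.108462, giving −¼ ln(0.108462) = 0.555339.
d = 0.338494 + 0.555339 = 0.893833.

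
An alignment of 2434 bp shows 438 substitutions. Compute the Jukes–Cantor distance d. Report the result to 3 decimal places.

p = 438/2434 ≈ 0.179951.
d = −(3/4) ln(1 − 4p/3) = −0.75 ln(1 − 0.239935) = −0.75 ln(0.760065)
  = −0.75 × (-0.274351) = 0.205763 substitutions/site.

0.206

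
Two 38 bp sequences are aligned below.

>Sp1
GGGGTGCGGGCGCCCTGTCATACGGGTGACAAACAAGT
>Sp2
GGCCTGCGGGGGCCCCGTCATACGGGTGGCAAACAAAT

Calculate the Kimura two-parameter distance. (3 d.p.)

0.178

Of 38 sites, 3 differences are transitions and 3 are transversions, so P = 3/38 ≈ 0.078947 and Q = 3/38 ≈ 0.078947.
Under the Kimura two-parameter model, d = −½ ln(1 − 2P − Q) − ¼ ln(1 − 2Q).
1 − 2P − Q = 0.763159, giving −½ ln(0.763159) = 0.135144.
1 − 2Q = 0.842106, giving −¼ ln(0.842106) = 0.042962.
d = 0.135144 + 0.042962 = 0.178106.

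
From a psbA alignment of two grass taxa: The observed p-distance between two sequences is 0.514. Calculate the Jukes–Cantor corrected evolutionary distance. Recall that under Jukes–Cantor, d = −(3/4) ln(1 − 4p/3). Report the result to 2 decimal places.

d = −(3/4) ln(1 − 4p/3) = −0.75 ln(1 − 0.685333) = −0.75 ln(0.314667)
  = −0.75 × (-1.156240) = 0.867180 substitutions/site.

0.87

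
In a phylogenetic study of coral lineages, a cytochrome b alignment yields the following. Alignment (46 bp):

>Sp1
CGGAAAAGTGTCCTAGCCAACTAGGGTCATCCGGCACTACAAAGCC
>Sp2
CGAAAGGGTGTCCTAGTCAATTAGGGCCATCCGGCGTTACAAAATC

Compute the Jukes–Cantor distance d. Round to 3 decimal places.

The sequences differ at 10 of 46 sites (3, 6, 7, 17, 21, 27, 36, 37, 44, 45), so p = 10/46 ≈ 0.217391.
d = −(3/4) ln(1 − 4p/3) = −0.75 ln(1 − 0.289855) = −0.75 ln(0.710145)
  = −0.75 × (-0.342286) = 0.256715 substitutions/site.

0.257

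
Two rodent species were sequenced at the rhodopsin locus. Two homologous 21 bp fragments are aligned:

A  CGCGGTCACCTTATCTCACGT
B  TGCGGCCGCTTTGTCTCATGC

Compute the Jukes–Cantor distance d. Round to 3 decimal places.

The sequences differ at 7 of 21 sites (1, 6, 8, 10, 13, 19, 21), so p = 7/21 ≈ 0.333333.
d = −(3/4) ln(1 − 4p/3) = −0.75 ln(1 − 0.444444) = −0.75 ln(0.555556)
  = −0.75 × (-0.587786) = 0.440840 substitutions/site.

0.441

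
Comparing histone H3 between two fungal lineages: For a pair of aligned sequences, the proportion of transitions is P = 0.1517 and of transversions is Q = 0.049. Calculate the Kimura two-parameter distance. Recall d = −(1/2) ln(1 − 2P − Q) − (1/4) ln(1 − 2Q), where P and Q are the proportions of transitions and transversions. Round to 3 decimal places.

0.243

Under the Kimura two-parameter model, d = −½ ln(1 − 2P − Q) − ¼ ln(1 − 2Q).
1 − 2P − Q = 0.6476, giving −½ ln(0.6476) = 0.217241.
1 − 2Q = 0.902, giving −¼ ln(0.902) = 0.025785.
d = 0.217241 + 0.025785 = 0.243026.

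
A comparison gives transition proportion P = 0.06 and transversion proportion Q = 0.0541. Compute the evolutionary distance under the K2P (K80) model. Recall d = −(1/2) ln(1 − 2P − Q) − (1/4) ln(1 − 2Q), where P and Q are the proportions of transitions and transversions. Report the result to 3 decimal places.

0.124

Under the Kimura two-parameter model, d = −½ ln(1 − 2P − Q) − ¼ ln(1 − 2Q).
1 − 2P − Q = 0.8259, giving −½ ln(0.8259) = 0.095641.
1 − 2Q = 0.8918, giving −¼ ln(0.8918) = 0.028628.
d = 0.095641 + 0.028628 = 0.124269.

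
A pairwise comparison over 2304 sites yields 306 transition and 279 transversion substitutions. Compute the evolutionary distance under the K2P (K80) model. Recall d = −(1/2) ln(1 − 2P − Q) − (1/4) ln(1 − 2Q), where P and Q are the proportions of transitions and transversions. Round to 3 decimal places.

P = 306/2304 ≈ 0.132813 and Q = 279/2304 ≈ 0.121094.
Under the Kimura two-parameter model, d = −½ ln(1 − 2P − Q) − ¼ ln(1 − 2Q).
1 − 2P − Q = 0.61328, giving −½ ln(0.61328) = 0.244467.
1 − 2Q = 0.757812, giving −¼ ln(0.757812) = 0.069330.
d = 0.244467 + 0.069330 = 0.313797.

0.314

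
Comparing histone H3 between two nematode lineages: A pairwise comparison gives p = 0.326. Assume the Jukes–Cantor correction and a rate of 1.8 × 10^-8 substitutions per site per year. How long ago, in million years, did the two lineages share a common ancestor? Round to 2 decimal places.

11.88

d = −(3/4) ln(1 − 4p/3) = −0.75 ln(1 − 0.434667) = −0.75 ln(0.565333)
  = −0.75 × (-0.570340) = 0.427755 substitutions/site.
Under a molecular clock d = 2μt, so t = d/(2μ) = 0.427755 / (2 × 1.8 × 10^-8) = 11.88 million years.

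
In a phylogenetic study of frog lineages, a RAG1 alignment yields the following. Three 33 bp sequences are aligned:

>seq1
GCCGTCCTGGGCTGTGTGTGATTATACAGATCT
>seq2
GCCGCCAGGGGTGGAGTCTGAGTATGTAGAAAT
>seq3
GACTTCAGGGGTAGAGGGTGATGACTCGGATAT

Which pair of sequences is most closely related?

seq1–seq2: 12/33 differ, p = 0.364, d = 0.497.
seq1–seq3: 13/33 differ, p = 0.394, d = 0.559.
seq2–seq3: 13/33 differ, p = 0.394, d = 0.559.
The smallest distance is between seq1 and seq2.

seq1 and seq2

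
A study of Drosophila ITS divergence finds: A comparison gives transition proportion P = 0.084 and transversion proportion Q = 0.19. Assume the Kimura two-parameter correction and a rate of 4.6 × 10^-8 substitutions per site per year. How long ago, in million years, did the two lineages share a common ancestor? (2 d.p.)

Under the Kimura two-parameter model, d = −½ ln(1 − 2P − Q) − ¼ ln(1 − 2Q).
1 − 2P − Q = 0.642, giving −½ ln(0.642) = 0.221583.
1 − 2Q = 0.62, giving −¼ ln(0.62) = 0.119509.
d = 0.221583 + 0.119509 = 0.341092.
Under a molecular clock d = 2μt, so t = d/(2μ) = 0.341092 / (2 × 4.6 × 10^-8) = 3.71 million years.

3.71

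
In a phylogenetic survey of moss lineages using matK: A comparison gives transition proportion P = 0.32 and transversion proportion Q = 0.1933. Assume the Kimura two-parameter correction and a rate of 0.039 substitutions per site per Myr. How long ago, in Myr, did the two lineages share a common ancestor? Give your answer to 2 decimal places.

13.05

Under the Kimura two-parameter model, d = −½ ln(1 − 2P − Q) − ¼ ln(1 − 2Q).
1 − 2P − Q = 0.1667, giving −½ ln(0.1667) = 0.895780.
1 − 2Q = 0.6134, giving −¼ ln(0.6134) = 0.122185.
d = 0.895780 + 0.122185 = 1.017965.
Under a molecular clock d = 2μt, so t = d/(2μ) = 1.017965 / (2 × 0.039) = 13.05 Myr.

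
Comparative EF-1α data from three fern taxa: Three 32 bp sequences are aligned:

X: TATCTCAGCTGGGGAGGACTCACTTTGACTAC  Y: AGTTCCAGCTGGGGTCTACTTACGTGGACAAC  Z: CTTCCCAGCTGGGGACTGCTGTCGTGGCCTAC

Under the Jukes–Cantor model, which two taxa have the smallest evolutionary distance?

Y and Z

X–Y: 11/32 differ, p = 0.344, d = 0.460.
X–Z: 11/32 differ, p = 0.344, d = 0.460.
Y–Z: 9/32 differ, p = 0.281, d = 0.353.
The smallest distance is between Y and Z.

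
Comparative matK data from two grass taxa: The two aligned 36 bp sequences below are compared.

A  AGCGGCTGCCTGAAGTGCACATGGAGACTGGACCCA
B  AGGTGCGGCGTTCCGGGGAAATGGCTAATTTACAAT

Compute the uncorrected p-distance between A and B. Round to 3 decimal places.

0.500

The sequences differ at 18 of 36 positions.
p = 18/36 = 0.500.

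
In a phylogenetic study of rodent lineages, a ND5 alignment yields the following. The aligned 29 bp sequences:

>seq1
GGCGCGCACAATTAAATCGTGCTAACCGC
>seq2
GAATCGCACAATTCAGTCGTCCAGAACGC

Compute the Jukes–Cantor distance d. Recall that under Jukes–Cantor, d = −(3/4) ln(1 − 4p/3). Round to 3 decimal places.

0.401

The sequences differ at 9 of 29 sites (2, 3, 4, 14, 16, 21, 23, 24, 26), so p = 9/29 ≈ 0.310345.
d = −(3/4) ln(1 − 4p/3) = −0.75 ln(1 − 0.413793) = −0.75 ln(0.586207)
  = −0.75 × (-0.534082) = 0.400562 substitutions/site.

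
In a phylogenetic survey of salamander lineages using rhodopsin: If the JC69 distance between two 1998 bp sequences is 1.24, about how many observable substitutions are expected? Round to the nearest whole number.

Invert JC69: p = (3/4)(1 − e^(−4d/3)) = 0.75 × (1 − e^(-1.653333)) = 0.75 × (1 − 0.191411) = 0.606442.
Expected differing sites = pL ≈ 0.606442 × 1998 = 1211.671116 ≈ 1212.

1212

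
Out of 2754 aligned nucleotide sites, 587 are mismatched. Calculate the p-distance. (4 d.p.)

p = 587/2754 = 0.213144… ≈ 0.2131 (to 4 d.p.).

0.2131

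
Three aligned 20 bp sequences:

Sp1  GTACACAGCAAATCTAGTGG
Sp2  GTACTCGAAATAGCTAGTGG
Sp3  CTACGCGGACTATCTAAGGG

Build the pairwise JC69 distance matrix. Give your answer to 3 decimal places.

d(Sp1,Sp2) = 0.383, d(Sp1,Sp3) = 0.572, d(Sp2,Sp3) = 0.471

Sp1–Sp2: 6/20 sites differ → p = 0.3, d = −0.75 ln(1 − 0.4) = 0.383119 ≈ 0.383.
Sp1–Sp3: 8/20 sites differ → p = 0.4, d = −0.75 ln(1 − 0.533333) = 0.571605 ≈ 0.572.
Sp2–Sp3: 7/20 sites differ → p = 0.35, d = −0.75 ln(1 − 0.466667) = 0.471457 ≈ 0.471.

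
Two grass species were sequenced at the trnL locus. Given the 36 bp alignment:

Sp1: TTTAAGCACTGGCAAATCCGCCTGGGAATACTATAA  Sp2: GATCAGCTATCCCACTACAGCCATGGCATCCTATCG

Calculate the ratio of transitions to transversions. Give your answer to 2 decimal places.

Transitions are A↔G and C↔T; transversions are all other mismatches.
Transitions: 1. Transversions: 16.
R = 1/16 = 0.0625 ≈ 0.06 (to 2 d.p.).

0.06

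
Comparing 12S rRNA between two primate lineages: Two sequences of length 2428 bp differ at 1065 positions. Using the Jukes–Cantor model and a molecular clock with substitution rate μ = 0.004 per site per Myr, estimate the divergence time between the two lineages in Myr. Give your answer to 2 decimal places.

p = 1065/2428 ≈ 0.438633.
d = −(3/4) ln(1 − 4p/3) = −0.75 ln(1 − 0.584844) = −0.75 ln(0.415156)
  = −0.75 × (-0.879101) = 0.659326 substitutions/site.
Under a molecular clock d = 2μt, so t = d/(2μ) = 0.659326 / (2 × 0.004) = 82.42 Myr.

82.42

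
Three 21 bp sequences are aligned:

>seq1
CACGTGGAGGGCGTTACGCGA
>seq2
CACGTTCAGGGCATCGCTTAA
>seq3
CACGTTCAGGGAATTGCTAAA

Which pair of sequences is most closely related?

seq2 and seq3

seq1–seq2: 8/21 differ, p = 0.381, d = 0.532.
seq1–seq3: 8/21 differ, p = 0.381, d = 0.532.
seq2–seq3: 3/21 differ, p = 0.143, d = 0.158.
The smallest distance is between seq2 and seq3.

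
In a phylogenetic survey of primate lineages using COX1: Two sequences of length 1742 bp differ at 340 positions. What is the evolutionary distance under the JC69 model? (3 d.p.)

0.226

p = 340/1742 ≈ 0.195178.
d = −(3/4) ln(1 − 4p/3) = −0.75 ln(1 − 0.260237) = −0.75 ln(0.739763)
  = −0.75 × (-0.301425) = 0.226069 substitutions/site.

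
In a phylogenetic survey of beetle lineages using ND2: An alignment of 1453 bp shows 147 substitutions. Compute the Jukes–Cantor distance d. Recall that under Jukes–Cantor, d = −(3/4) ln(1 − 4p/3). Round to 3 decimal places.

0.109

p = 147/1453 ≈ 0.10117.
d = −(3/4) ln(1 − 4p/3) = −0.75 ln(1 − 0.134893) = −0.75 ln(0.865107)
  = −0.75 × (-0.144902) = 0.108677 substitutions/site.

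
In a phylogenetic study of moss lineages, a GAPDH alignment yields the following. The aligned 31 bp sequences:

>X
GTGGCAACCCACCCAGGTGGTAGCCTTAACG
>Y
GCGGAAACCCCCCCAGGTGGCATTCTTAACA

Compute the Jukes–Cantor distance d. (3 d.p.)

0.269

The sequences differ at 7 of 31 sites (2, 5, 11, 21, 23, 24, 31), so p = 7/31 ≈ 0.225806.
d = −(3/4) ln(1 − 4p/3) = −0.75 ln(1 − 0.301075) = −0.75 ln(0.698925)
  = −0.75 × (-0.358212) = 0.268659 substitutions/site.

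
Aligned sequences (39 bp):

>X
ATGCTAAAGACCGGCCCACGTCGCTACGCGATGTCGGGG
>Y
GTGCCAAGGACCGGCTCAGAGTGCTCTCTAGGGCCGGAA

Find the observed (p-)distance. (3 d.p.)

The sequences differ at 18 of 39 positions.
p = 18/39 = 0.461538… ≈ 0.462 (to 3 d.p.).

0.462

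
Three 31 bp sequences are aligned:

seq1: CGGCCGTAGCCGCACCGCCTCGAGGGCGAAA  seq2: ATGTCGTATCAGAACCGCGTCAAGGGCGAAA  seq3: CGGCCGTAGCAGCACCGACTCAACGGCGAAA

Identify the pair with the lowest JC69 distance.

seq1 and seq3

seq1–seq2: 8/31 differ, p = 0.258, d = 0.316.
seq1–seq3: 4/31 differ, p = 0.129, d = 0.142.
seq2–seq3: 8/31 differ, p = 0.258, d = 0.316.
The smallest distance is between seq1 and seq3.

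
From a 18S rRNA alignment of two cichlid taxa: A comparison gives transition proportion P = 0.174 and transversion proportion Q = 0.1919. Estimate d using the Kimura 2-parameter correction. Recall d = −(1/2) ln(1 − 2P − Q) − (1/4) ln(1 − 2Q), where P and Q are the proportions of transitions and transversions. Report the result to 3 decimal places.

0.509

Under the Kimura two-parameter model, d = −½ ln(1 − 2P − Q) − ¼ ln(1 − 2Q).
1 − 2P − Q = 0.4601, giving −½ ln(0.4601) = 0.388156.
1 − 2Q = 0.6162, giving −¼ ln(0.6162) = 0.121046.
d = 0.388156 + 0.121046 = 0.509202.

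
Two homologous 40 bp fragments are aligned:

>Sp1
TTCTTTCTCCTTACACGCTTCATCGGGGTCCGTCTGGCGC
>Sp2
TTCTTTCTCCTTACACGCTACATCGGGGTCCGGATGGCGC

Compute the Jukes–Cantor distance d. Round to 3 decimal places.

0.079

The sequences differ at 3 of 40 sites (20, 33, 34), so p = 3/40 = 0.075.
d = −(3/4) ln(1 − 4p/3) = −0.75 ln(1 − 0.1) = −0.75 ln(0.9)
  = −0.75 × (-0.105361) = 0.079021 substitutions/site.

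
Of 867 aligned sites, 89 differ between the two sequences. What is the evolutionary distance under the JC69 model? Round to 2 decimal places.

p = 89/867 ≈ 0.102653.
d = −(3/4) ln(1 − 4p/3) = −0.75 ln(1 − 0.136871) = −0.75 ln(0.863129)
  = −0.75 × (-0.147191) = 0.110393 substitutions/site.

0.11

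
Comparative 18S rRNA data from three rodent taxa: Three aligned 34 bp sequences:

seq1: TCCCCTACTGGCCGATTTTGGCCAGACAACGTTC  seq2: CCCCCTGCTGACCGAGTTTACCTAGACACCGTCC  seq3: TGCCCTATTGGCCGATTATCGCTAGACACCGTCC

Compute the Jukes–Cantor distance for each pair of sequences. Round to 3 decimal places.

seq1–seq2: 9/34 sites differ → p ≈ 0.264706, d = −0.75 ln(1 − 0.352941) = 0.326488 ≈ 0.326.
seq1–seq3: 7/34 sites differ → p ≈ 0.205882, d = −0.75 ln(1 − 0.274509) = 0.240680 ≈ 0.241.
seq2–seq3: 9/34 sites differ → p ≈ 0.264706, d = −0.75 ln(1 − 0.352941) = 0.326488 ≈ 0.326.

d(seq1,seq2) = 0.326, d(seq1,seq3) = 0.241, d(seq2,seq3) = 0.326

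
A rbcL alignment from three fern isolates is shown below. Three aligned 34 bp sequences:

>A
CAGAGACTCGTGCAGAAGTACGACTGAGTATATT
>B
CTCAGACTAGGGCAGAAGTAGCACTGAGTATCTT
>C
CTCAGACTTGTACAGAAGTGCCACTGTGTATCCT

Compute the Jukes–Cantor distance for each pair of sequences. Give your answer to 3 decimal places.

d(A,B) = 0.241, d(A,C) = 0.326, d(B,C) = 0.241

A–B: 7/34 sites differ → p ≈ 0.205882, d = −0.75 ln(1 − 0.274509) = 0.240680 ≈ 0.241.
A–C: 9/34 sites differ → p ≈ 0.264706, d = −0.75 ln(1 − 0.352941) = 0.326488 ≈ 0.326.
B–C: 7/34 sites differ → p ≈ 0.205882, d = −0.75 ln(1 − 0.274509) = 0.240680 ≈ 0.241.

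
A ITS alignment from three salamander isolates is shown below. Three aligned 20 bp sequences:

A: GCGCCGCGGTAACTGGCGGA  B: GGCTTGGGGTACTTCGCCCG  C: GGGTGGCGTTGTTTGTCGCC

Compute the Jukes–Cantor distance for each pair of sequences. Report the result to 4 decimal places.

d(A,B) = 0.9913, d(A,C) = 0.8240, d(B,C) = 0.8240

A–B: 11/20 sites differ → p = 0.55, d = −0.75 ln(1 − 0.733333) = 0.991316 ≈ 0.9913.
A–C: 10/20 sites differ → p = 0.5, d = −0.75 ln(1 − 0.666667) = 0.823960 ≈ 0.8240.
B–C: 10/20 sites differ → p = 0.5, d = −0.75 ln(1 − 0.666667) = 0.823960 ≈ 0.8240.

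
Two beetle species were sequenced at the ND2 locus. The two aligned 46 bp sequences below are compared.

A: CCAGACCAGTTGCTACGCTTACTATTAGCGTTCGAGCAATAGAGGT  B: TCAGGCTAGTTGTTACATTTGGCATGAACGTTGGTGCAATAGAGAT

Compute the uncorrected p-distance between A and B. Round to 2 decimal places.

0.30

The sequences differ at 14 of 46 positions.
p = 14/46 = 0.304347… ≈ 0.30 (to 2 d.p.).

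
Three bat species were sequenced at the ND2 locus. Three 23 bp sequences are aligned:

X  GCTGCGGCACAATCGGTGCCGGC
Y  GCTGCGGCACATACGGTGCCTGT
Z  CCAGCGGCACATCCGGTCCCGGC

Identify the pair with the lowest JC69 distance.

X–Y: 4/23 differ, p = 0.174, d = 0.198.
X–Z: 5/23 differ, p = 0.217, d = 0.257.
Y–Z: 6/23 differ, p = 0.261, d = 0.321.
The smallest distance is between X and Y.

X and Y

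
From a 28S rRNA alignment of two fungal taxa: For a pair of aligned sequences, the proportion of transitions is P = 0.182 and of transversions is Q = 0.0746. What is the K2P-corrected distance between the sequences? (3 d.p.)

0.329

Under the Kimura two-parameter model, d = −½ ln(1 − 2P − Q) − ¼ ln(1 − 2Q).
1 − 2P − Q = 0.5614, giving −½ ln(0.5614) = 0.288661.
1 − 2Q = 0.8508, giving −¼ ln(0.8508) = 0.040395.
d = 0.288661 + 0.040395 = 0.329056.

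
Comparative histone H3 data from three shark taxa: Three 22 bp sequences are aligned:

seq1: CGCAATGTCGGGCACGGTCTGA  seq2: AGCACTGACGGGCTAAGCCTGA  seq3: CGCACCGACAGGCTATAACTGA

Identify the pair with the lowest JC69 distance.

seq1–seq2: 7/22 differ, p = 0.318, d = 0.414.
seq1–seq3: 9/22 differ, p = 0.409, d = 0.591.
seq2–seq3: 6/22 differ, p = 0.273, d = 0.339.
The smallest distance is between seq2 and seq3.

seq2 and seq3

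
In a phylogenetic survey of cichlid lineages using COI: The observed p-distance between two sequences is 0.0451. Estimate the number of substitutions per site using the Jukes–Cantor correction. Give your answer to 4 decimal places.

0.0465

d = −(3/4) ln(1 − 4p/3) = −0.75 ln(1 − 0.060133) = −0.75 ln(0.939867)
  = −0.75 × (-0.062017) = 0.046513 substitutions/site.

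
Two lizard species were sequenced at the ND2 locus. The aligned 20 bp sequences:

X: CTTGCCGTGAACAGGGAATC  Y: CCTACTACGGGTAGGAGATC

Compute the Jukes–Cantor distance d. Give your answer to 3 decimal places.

0.824

The sequences differ at 10 of 20 sites (2, 4, 6, 7, 8, 10, 11, 12, 16, 17), so p = 10/20 = 0.5.
d = −(3/4) ln(1 − 4p/3) = −0.75 ln(1 − 0.666667) = −0.75 ln(0.333333)
  = −0.75 × (-1.098613) = 0.823960 substitutions/site.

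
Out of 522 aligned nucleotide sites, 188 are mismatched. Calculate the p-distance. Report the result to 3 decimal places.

p = 188/522 = 0.360153… ≈ 0.360 (to 3 d.p.).

0.360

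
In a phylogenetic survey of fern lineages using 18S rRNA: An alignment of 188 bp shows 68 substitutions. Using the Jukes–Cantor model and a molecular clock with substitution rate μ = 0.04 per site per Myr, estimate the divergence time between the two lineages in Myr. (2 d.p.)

6.17

p = 68/188 ≈ 0.361702.
d = −(3/4) ln(1 − 4p/3) = −0.75 ln(1 − 0.482269) = −0.75 ln(0.517731)
  = −0.75 × (-0.658299) = 0.493724 substitutions/site.
Under a molecular clock d = 2μt, so t = d/(2μ) = 0.493724 / (2 × 0.04) = 6.17 Myr.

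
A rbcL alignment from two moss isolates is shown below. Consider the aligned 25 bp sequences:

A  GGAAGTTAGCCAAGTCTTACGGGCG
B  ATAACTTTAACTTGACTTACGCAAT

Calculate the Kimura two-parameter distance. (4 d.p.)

Of 25 sites, 3 differences are transitions and 10 are transversions, so P = 3/25 = 0.12 and Q = 10/25 = 0.4.
Under the Kimura two-parameter model, d = −½ ln(1 − 2P − Q) − ¼ ln(1 − 2Q).
1 − 2P − Q = 0.36, giving −½ ln(0.36) = 0.510826.
1 − 2Q = 0.2, giving −¼ ln(0.2) = 0.402359.
d = 0.510826 + 0.402359 = 0.913185.

0.9132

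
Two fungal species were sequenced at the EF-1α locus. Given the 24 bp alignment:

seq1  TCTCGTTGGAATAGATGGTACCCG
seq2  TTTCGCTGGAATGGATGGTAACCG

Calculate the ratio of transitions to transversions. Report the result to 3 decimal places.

3.000

Transitions are A↔G and C↔T; transversions are all other mismatches.
Transitions: 3. Transversions: 1.
R = 3/1 = 3.000.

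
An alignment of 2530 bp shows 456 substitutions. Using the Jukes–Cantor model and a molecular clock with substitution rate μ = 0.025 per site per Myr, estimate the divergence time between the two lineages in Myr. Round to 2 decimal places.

4.12

p = 456/2530 ≈ 0.180237.
d = −(3/4) ln(1 − 4p/3) = −0.75 ln(1 − 0.240316) = −0.75 ln(0.759684)
  = −0.75 × (-0.274853) = 0.206140 substitutions/site.
Under a molecular clock d = 2μt, so t = d/(2μ) = 0.206140 / (2 × 0.025) = 4.12 Myr.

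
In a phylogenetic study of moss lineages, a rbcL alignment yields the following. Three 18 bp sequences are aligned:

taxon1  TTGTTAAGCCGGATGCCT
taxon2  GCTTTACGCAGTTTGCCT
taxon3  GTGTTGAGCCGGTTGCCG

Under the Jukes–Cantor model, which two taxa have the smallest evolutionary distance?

taxon1 and taxon3

taxon1–taxon2: 7/18 differ, p = 0.389, d = 0.548.
taxon1–taxon3: 4/18 differ, p = 0.222, d = 0.264.
taxon2–taxon3: 7/18 differ, p = 0.389, d = 0.548.
The smallest distance is between taxon1 and taxon3.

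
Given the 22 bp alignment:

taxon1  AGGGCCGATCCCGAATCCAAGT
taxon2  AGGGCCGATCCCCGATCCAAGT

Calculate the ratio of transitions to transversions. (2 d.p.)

1.00

Transitions are A↔G and C↔T; transversions are all other mismatches.
Transitions: 1. Transversions: 1.
R = 1/1 = 1.00.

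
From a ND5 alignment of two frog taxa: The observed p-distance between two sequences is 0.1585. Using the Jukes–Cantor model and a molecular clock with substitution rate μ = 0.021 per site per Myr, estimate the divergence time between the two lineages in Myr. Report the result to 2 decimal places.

4.24

d = −(3/4) ln(1 − 4p/3) = −0.75 ln(1 − 0.211333) = −0.75 ln(0.788667)
  = −0.75 × (-0.237411) = 0.178058 substitutions/site.
Under a molecular clock d = 2μt, so t = d/(2μ) = 0.178058 / (2 × 0.021) = 4.24 Myr.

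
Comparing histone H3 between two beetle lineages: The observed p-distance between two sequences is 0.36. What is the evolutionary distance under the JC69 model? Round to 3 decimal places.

d = −(3/4) ln(1 − 4p/3) = −0.75 ln(1 − 0.48) = −0.75 ln(0.52)
  = −0.75 × (-0.653926) = 0.490445 substitutions/site.

0.490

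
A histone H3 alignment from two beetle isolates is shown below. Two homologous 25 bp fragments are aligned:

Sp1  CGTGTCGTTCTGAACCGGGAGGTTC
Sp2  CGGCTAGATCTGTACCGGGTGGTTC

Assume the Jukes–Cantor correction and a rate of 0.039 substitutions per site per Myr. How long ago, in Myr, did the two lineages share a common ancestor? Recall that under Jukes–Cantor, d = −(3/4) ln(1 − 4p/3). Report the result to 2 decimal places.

The sequences differ at 6 of 25 sites (3, 4, 6, 8, 13, 20), so p = 6/25 = 0.24.
d = −(3/4) ln(1 − 4p/3) = −0.75 ln(1 − 0.32) = −0.75 ln(0.68)
  = −0.75 × (-0.385662) = 0.289247 substitutions/site.
Under a molecular clock d = 2μt, so t = d/(2μ) = 0.289247 / (2 × 0.039) = 3.71 Myr.

3.71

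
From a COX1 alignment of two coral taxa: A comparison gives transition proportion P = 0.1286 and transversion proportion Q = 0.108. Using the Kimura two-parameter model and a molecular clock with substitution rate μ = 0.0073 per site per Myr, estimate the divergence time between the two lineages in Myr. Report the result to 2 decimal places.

19.73

Under the Kimura two-parameter model, d = −½ ln(1 − 2P − Q) − ¼ ln(1 − 2Q).
1 − 2P − Q = 0.6348, giving −½ ln(0.6348) = 0.227223.
1 − 2Q = 0.784, giving −¼ ln(0.784) = 0.060837.
d = 0.227223 + 0.060837 = 0.288060.
Under a molecular clock d = 2μt, so t = d/(2μ) = 0.288060 / (2 × 0.0073) = 19.73 Myr.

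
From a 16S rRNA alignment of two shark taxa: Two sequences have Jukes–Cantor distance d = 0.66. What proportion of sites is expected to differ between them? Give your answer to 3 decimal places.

p = (3/4)(1 − e^(−4d/3)) = 0.75 × (1 − e^(-0.88)) = 0.75 × (1 − 0.414783) = 0.438913.

0.439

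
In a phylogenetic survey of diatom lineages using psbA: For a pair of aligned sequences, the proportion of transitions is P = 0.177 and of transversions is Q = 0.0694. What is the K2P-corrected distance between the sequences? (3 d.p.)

Under the Kimura two-parameter model, d = −½ ln(1 − 2P − Q) − ¼ ln(1 − 2Q).
1 − 2P − Q = 0.5766, giving −½ ln(0.5766) = 0.275303.
1 − 2Q = 0.8612, giving −¼ ln(0.8612) = 0.037357.
d = 0.275303 + 0.037357 = 0.312660.

0.313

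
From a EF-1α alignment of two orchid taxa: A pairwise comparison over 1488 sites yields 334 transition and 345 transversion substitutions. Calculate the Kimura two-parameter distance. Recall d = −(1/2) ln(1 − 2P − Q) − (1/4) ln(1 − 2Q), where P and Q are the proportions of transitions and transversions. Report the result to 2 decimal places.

0.73

P = 334/1488 ≈ 0.224462 and Q = 345/1488 ≈ 0.231855.
Under the Kimura two-parameter model, d = −½ ln(1 − 2P − Q) − ¼ ln(1 − 2Q).
1 − 2P − Q = 0.319221, giving −½ ln(0.319221) = 0.570936.
1 − 2Q = 0.53629, giving −¼ ln(0.53629) = 0.155770.
d = 0.570936 + 0.155770 = 0.726706.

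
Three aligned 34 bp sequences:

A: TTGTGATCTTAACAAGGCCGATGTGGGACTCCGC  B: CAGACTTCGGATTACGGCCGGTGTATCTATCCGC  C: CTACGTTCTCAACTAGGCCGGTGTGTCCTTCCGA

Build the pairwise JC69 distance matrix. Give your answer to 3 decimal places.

A–B: 16/34 sites differ → p ≈ 0.470588, d = −0.75 ln(1 − 0.627451) = 0.740540 ≈ 0.741.
A–C: 12/34 sites differ → p ≈ 0.352941, d = −0.75 ln(1 − 0.470588) = 0.476991 ≈ 0.477.
B–C: 14/34 sites differ → p ≈ 0.411765, d = −0.75 ln(1 − 0.54902) = 0.597249 ≈ 0.597.

d(A,B) = 0.741, d(A,C) = 0.477, d(B,C) = 0.597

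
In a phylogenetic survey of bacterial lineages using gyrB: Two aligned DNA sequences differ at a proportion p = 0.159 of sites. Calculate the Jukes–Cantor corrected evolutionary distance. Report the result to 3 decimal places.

d = −(3/4) ln(1 − 4p/3) = −0.75 ln(1 − 0.212) = −0.75 ln(0.788)
  = −0.75 × (-0.238257) = 0.178693 substitutions/site.

0.179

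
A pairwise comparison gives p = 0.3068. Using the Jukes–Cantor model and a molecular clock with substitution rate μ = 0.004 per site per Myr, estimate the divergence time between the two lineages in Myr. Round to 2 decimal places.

d = −(3/4) ln(1 − 4p/3) = −0.75 ln(1 − 0.409067) = −0.75 ln(0.590933)
  = −0.75 × (-0.526053) = 0.394540 substitutions/site.
Under a molecular clock d = 2μt, so t = d/(2μ) = 0.394540 / (2 × 0.004) = 49.32 Myr.

49.32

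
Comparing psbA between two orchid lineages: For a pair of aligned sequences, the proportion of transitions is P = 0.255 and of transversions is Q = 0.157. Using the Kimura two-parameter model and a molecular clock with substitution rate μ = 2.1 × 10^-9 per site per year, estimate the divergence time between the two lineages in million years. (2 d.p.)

153.34

Under the Kimura two-parameter model, d = −½ ln(1 − 2P − Q) − ¼ ln(1 − 2Q).
1 − 2P − Q = 0.333, giving −½ ln(0.333) = 0.549806.
1 − 2Q = 0.686, giving −¼ ln(0.686) = 0.094219.
d = 0.549806 + 0.094219 = 0.644025.
Under a molecular clock d = 2μt, so t = d/(2μ) = 0.644025 / (2 × 2.1 × 10^-9) = 153.34 million years.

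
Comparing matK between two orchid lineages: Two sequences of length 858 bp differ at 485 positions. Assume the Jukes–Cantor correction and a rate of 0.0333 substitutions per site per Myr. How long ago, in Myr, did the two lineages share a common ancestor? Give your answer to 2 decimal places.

15.78

p = 485/858 ≈ 0.565268.
d = −(3/4) ln(1 − 4p/3) = −0.75 ln(1 − 0.753691) = −0.75 ln(0.246309)
  = −0.75 × (-1.401168) = 1.050876 substitutions/site.
Under a molecular clock d = 2μt, so t = d/(2μ) = 1.050876 / (2 × 0.0333) = 15.78 Myr.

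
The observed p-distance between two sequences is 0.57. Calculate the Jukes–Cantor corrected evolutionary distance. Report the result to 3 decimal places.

d = −(3/4) ln(1 − 4p/3) = −0.75 ln(1 − 0.76) = −0.75 ln(0.24)
  = −0.75 × (-1.427116) = 1.070337 substitutions/site.

1.070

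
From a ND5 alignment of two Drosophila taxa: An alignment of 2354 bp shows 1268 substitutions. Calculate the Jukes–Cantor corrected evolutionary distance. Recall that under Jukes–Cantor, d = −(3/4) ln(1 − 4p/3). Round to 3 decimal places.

0.950

p = 1268/2354 ≈ 0.538658.
d = −(3/4) ln(1 − 4p/3) = −0.75 ln(1 − 0.718211) = −0.75 ln(0.281789)
  = −0.75 × (-1.266597) = 0.949948 substitutions/site.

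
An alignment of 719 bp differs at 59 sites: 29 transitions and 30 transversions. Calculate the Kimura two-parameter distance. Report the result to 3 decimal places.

P = 29/719 ≈ 0.040334 and Q = 30/719 ≈ 0.041725.
Under the Kimura two-parameter model, d = −½ ln(1 − 2P − Q) − ¼ ln(1 − 2Q).
1 − 2P − Q = 0.877607, giving −½ ln(0.877607) = 0.065278.
1 − 2Q = 0.91655, giving −¼ ln(0.91655) = 0.021785.
d = 0.065278 + 0.021785 = 0.087063.

0.087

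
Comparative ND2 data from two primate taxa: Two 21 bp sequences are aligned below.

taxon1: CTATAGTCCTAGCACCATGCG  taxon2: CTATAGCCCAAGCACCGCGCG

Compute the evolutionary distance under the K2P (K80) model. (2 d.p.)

0.23

Of 21 sites, 3 differences are transitions and 1 are transversions, so P = 3/21 ≈ 0.142857 and Q = 1/21 ≈ 0.047619.
Under the Kimura two-parameter model, d = −½ ln(1 − 2P − Q) − ¼ ln(1 − 2Q).
1 − 2P − Q = 0.666667, giving −½ ln(0.666667) = 0.202732.
1 − 2Q = 0.904762, giving −¼ ln(0.904762) = 0.025021.
d = 0.202732 + 0.025021 = 0.227753.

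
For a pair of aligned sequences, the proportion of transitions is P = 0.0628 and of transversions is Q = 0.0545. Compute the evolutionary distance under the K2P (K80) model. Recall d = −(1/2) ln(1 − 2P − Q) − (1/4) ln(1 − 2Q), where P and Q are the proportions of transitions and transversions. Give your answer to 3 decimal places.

0.128

Under the Kimura two-parameter model, d = −½ ln(1 − 2P − Q) − ¼ ln(1 − 2Q).
1 − 2P − Q = 0.8199, giving −½ ln(0.8199) = 0.099286.
1 − 2Q = 0.891, giving −¼ ln(0.891) = 0.028853.
d = 0.099286 + 0.028853 = 0.128139.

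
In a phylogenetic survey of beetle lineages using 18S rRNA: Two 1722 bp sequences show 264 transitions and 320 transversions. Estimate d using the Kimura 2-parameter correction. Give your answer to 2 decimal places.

P = 264/1722 ≈ 0.15331 and Q = 320/1722 ≈ 0.18583.
Under the Kimura two-parameter model, d = −½ ln(1 − 2P − Q) − ¼ ln(1 − 2Q).
1 − 2P − Q = 0.50755, giving −½ ln(0.50755) = 0.339080.
1 − 2Q = 0.62834, giving −¼ ln(0.62834) = 0.116168.
d = 0.339080 + 0.116168 = 0.455248.

0.46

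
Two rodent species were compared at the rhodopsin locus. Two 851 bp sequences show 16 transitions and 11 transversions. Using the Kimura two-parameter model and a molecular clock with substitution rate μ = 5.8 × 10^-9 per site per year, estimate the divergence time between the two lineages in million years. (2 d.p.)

P = 16/851 ≈ 0.018801 and Q = 11/851 ≈ 0.012926.
Under the Kimura two-parameter model, d = −½ ln(1 − 2P − Q) − ¼ ln(1 − 2Q).
1 − 2P − Q = 0.949472, giving −½ ln(0.949472) = 0.025925.
1 − 2Q = 0.974148, giving −¼ ln(0.974148) = 0.006548.
d = 0.025925 + 0.006548 = 0.032473.
Under a molecular clock d = 2μt, so t = d/(2μ) = 0.032473 / (2 × 5.8 × 10^-9) = 2.80 million years.

2.80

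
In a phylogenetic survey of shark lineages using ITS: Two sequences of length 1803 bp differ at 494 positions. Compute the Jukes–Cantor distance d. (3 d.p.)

p = 494/1803 ≈ 0.273988.
d = −(3/4) ln(1 − 4p/3) = −0.75 ln(1 − 0.365317) = −0.75 ln(0.634683)
  = −0.75 × (-0.454630) = 0.340973 substitutions/site.

0.341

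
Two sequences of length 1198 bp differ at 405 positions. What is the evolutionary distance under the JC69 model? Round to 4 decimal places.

0.4494

p = 405/1198 ≈ 0.338063.
d = −(3/4) ln(1 − 4p/3) = −0.75 ln(1 − 0.450751) = −0.75 ln(0.549249)
  = −0.75 × (-0.599203) = 0.449402 substitutions/site.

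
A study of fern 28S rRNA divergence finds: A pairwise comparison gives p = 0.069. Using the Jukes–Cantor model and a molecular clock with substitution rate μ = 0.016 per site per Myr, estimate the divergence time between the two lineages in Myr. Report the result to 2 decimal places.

d = −(3/4) ln(1 − 4p/3) = −0.75 ln(1 − 0.092) = −0.75 ln(0.908)
  = −0.75 × (-0.096511) = 0.072383 substitutions/site.
Under a molecular clock d = 2μt, so t = d/(2μ) = 0.072383 / (2 × 0.016) = 2.26 Myr.

2.26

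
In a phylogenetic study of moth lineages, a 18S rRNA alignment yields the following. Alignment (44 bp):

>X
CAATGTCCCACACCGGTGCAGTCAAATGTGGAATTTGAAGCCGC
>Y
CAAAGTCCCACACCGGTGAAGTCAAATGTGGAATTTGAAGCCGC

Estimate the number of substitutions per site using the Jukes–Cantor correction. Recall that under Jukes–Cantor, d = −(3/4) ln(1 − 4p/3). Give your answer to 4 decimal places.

0.0469

The sequences differ at 2 of 44 sites (4, 19), so p = 2/44 ≈ 0.045455.
d = −(3/4) ln(1 − 4p/3) = −0.75 ln(1 − 0.060607) = −0.75 ln(0.939393)
  = −0.75 × (-0.062521) = 0.046891 substitutions/site.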